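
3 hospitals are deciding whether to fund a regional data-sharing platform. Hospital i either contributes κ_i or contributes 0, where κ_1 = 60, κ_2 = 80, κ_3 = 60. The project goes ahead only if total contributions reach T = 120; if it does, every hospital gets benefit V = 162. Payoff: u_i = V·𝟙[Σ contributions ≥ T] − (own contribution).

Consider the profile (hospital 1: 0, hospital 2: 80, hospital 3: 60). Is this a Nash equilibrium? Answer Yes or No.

Total = 140 ≥ 120: provided.
Hospital 1 (pledges 0, payoff 162): pledging 60 → total 200, payoff 102. No gain.
Hospital 2 (pledges 80, payoff 82): dropping to 0 → total 60, payoff 0. No gain.
Hospital 3 (pledges 60, payoff 102): dropping to 0 → total 80, payoff 0. No gain.

Yes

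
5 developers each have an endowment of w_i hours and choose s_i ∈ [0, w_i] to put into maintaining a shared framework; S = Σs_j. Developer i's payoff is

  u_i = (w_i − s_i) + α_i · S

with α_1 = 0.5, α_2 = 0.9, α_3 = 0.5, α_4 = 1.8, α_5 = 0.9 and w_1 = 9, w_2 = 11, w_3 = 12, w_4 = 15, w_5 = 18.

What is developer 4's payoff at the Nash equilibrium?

∂u_i/∂s_i = α_i − 1, so developer i contributes w_i if α_i > 1, else 0.
α_i > 1 for i ∈ {4}; NE contributions (0, 0, 0, 15, 0), S = 15.
u_4 = (15 − 15) + 1.8·15 = 27.

27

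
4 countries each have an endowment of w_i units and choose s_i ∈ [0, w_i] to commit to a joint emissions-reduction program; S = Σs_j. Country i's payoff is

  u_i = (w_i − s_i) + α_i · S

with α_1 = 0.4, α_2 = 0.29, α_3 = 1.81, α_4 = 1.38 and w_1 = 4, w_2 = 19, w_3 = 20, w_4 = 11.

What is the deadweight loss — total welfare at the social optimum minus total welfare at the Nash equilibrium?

∂u_i/∂s_i = α_i − 1, so country i contributes w_i if α_i > 1, else 0.
α_i > 1 for i ∈ {3, 4}; NE contributions (0, 0, 20, 11), S = 31.
W^NE = Σw_i − S^NE + (Σα_i)·S^NE = 54 + 2.88·31 = 143.28.
Planner: ∂(Σu_j)/∂s_i = Σα_j − 1 = 2.88 > 0, so everyone contributes w_i; S^SO = 54, W^SO = 54 + 2.88·54 = 209.52.
Deadweight loss = 66.24.

66.24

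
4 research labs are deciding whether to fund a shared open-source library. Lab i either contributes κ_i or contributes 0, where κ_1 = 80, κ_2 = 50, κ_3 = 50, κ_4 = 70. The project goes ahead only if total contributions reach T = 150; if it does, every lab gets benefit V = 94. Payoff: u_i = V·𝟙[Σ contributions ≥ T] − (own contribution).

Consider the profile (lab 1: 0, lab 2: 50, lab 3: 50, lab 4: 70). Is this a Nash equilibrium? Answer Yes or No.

Total = 170 ≥ 150: provided.
Lab 1 (pledges 0, payoff 94): pledging 80 → total 250, payoff 14. No gain.
Lab 2 (pledges 50, payoff 44): dropping to 0 → total 120, payoff 0. No gain.
Lab 3 (pledges 50, payoff 44): dropping to 0 → total 120, payoff 0. No gain.
Lab 4 (pledges 70, payoff 24): dropping to 0 → total 100, payoff 0. No gain.

Yes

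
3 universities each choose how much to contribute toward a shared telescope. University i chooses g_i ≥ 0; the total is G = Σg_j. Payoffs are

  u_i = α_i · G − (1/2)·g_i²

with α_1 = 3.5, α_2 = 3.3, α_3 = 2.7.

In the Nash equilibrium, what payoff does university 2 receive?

University i's FOC: ∂u_i/∂g_i = α_i − g_i = 0, so g_i* = α_i.
NE contributions = (3.5, 3.3, 2.7); G = 9.5.
u_2 = α_2·G − ½·(g_2)² = 3.3·9.5 − ½·3.3² = 25.905.

25.905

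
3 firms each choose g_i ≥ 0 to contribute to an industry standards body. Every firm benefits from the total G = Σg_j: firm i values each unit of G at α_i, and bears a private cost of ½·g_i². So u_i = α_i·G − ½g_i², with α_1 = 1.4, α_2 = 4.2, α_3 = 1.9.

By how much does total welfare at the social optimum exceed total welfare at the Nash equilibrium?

39.73

Firm i's FOC: ∂u_i/∂g_i = α_i − g_i = 0, so g_i* = α_i.
NE contributions = (1.4, 4.2, 1.9); G = 7.5.
W^NE = (Σα)·G − ½Σα_i² = 7.5² − ½·23.21 = 44.645.
Planner sets g_i = Σα_j = 7.5 for every i, so G^SO = 3·7.5 = 22.5.
W^SO = (Σα)·G^SO − ½·3·(Σα)² = (3/2)·7.5² = 84.375.
Deadweight loss = W^SO − W^NE = 39.73.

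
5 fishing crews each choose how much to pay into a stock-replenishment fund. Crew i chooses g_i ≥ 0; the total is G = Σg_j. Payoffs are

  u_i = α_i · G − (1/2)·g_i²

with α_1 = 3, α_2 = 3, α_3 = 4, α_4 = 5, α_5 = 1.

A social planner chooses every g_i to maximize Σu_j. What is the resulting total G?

80

Planner FOC: ∂(Σu_j)/∂g_i = (Σα_j) − g_i = 0, so g_i^SO = Σα_j = 16 for every i; G^SO = 80.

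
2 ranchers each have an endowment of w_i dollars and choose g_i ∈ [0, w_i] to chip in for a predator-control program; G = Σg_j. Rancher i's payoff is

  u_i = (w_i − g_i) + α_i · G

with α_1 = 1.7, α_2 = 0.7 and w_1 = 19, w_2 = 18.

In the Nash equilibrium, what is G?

19

∂u_i/∂g_i = α_i − 1, so rancher i contributes w_i if α_i > 1, else 0.
α_i > 1 for i ∈ {1}; NE contributions (19, 0), G = 19.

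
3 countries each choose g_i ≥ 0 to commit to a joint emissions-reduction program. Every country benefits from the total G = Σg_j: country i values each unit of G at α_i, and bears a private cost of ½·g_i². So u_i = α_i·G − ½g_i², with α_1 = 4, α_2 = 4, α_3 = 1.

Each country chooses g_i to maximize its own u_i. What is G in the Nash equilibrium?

Country i's FOC: ∂u_i/∂g_i = α_i − g_i = 0, so g_i* = α_i.
NE contributions = (4, 4, 1); G = 9.

9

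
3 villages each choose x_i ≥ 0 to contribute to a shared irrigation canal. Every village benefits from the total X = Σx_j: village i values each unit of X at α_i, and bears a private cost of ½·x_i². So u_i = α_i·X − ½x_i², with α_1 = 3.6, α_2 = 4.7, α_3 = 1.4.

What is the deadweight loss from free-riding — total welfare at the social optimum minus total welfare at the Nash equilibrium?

65.55

Village i's FOC: ∂u_i/∂x_i = α_i − x_i = 0, so x_i* = α_i.
NE contributions = (3.6, 4.7, 1.4); X = 9.7.
W^NE = (Σα)·X − ½Σα_i² = 9.7² − ½·37.01 = 75.585.
Planner sets x_i = Σα_j = 9.7 for every i, so X^SO = 3·9.7 = 29.1.
W^SO = (Σα)·X^SO − ½·3·(Σα)² = (3/2)·9.7² = 141.135.
Deadweight loss = W^SO − W^NE = 65.55.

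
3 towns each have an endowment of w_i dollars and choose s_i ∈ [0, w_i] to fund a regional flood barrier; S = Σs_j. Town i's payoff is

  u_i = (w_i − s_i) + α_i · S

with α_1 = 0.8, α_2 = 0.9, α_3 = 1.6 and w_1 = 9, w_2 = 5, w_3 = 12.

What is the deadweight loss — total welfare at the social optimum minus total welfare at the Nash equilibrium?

32.2

∂u_i/∂s_i = α_i − 1, so town i contributes w_i if α_i > 1, else 0.
α_i > 1 for i ∈ {3}; NE contributions (0, 0, 12), S = 12.
W^NE = Σw_i − S^NE + (Σα_i)·S^NE = 26 + 2.3·12 = 53.6.
Planner: ∂(Σu_j)/∂s_i = Σα_j − 1 = 2.3 > 0, so everyone contributes w_i; S^SO = 26, W^SO = 26 + 2.3·26 = 85.8.
Deadweight loss = 32.2.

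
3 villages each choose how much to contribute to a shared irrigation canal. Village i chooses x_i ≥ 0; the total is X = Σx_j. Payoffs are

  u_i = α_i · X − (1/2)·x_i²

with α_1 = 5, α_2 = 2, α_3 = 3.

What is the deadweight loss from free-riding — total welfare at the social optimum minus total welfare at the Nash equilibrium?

69

Village i's FOC: ∂u_i/∂x_i = α_i − x_i = 0, so x_i* = α_i.
NE contributions = (5, 2, 3); X = 10.
W^NE = (Σα)·X − ½Σα_i² = 10² − ½·38 = 81.
Planner sets x_i = Σα_j = 10 for every i, so X^SO = 3·10 = 30.
W^SO = (Σα)·X^SO − ½·3·(Σα)² = (3/2)·10² = 150.
Deadweight loss = W^SO − W^NE = 69.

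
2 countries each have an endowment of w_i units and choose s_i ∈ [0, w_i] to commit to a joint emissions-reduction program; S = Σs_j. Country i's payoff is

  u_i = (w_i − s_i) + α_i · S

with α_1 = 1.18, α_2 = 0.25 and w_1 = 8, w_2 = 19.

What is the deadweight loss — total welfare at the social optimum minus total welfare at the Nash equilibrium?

∂u_i/∂s_i = α_i − 1, so country i contributes w_i if α_i > 1, else 0.
α_i > 1 for i ∈ {1}; NE contributions (8, 0), S = 8.
W^NE = Σw_i − S^NE + (Σα_i)·S^NE = 27 + 0.43·8 = 30.44.
Planner: ∂(Σu_j)/∂s_i = Σα_j − 1 = 0.43 > 0, so everyone contributes w_i; S^SO = 27, W^SO = 27 + 0.43·27 = 38.61.
Deadweight loss = 8.17.

8.17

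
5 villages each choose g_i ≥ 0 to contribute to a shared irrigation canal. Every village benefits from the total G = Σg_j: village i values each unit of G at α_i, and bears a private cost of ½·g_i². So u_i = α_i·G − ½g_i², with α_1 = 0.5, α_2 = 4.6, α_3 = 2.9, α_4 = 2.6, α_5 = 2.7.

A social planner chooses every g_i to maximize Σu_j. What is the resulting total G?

66.5

Planner FOC: ∂(Σu_j)/∂g_i = (Σα_j) − g_i = 0, so g_i^SO = Σα_j = 13.3 for every i; G^SO = 66.5.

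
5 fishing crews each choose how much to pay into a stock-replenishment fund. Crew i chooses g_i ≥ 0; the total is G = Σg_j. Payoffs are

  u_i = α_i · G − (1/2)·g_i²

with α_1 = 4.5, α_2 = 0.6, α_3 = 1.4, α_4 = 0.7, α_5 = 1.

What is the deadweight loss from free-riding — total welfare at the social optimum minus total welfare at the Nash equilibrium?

Crew i's FOC: ∂u_i/∂g_i = α_i − g_i = 0, so g_i* = α_i.
NE contributions = (4.5, 0.6, 1.4, 0.7, 1); G = 8.2.
W^NE = (Σα)·G − ½Σα_i² = 8.2² − ½·24.06 = 55.21.
Planner sets g_i = Σα_j = 8.2 for every i, so G^SO = 5·8.2 = 41.
W^SO = (Σα)·G^SO − ½·5·(Σα)² = (5/2)·8.2² = 168.1.
Deadweight loss = W^SO − W^NE = 112.89.

112.89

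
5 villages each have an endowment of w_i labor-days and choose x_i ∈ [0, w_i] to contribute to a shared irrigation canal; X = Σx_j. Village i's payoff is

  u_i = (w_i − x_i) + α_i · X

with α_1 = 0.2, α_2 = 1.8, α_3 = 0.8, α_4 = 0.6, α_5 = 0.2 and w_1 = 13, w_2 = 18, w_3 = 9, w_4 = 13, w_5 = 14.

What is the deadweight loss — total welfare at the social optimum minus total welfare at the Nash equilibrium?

127.4

∂u_i/∂x_i = α_i − 1, so village i contributes w_i if α_i > 1, else 0.
α_i > 1 for i ∈ {2}; NE contributions (0, 18, 0, 0, 0), X = 18.
W^NE = Σw_i − X^NE + (Σα_i)·X^NE = 67 + 2.6·18 = 113.8.
Planner: ∂(Σu_j)/∂x_i = Σα_j − 1 = 2.6 > 0, so everyone contributes w_i; X^SO = 67, W^SO = 67 + 2.6·67 = 241.2.
Deadweight loss = 127.4.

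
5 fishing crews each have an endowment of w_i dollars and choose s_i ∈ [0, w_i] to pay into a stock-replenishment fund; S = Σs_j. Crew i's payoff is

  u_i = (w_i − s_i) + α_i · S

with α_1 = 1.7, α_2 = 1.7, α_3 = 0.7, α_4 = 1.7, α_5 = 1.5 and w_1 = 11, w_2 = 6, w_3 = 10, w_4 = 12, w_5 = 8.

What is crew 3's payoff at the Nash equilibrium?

∂u_i/∂s_i = α_i − 1, so crew i contributes w_i if α_i > 1, else 0.
α_i > 1 for i ∈ {1, 2, 4, 5}; NE contributions (11, 6, 0, 12, 8), S = 37.
u_3 = (10 − 0) + 0.7·37 = 35.9.

35.9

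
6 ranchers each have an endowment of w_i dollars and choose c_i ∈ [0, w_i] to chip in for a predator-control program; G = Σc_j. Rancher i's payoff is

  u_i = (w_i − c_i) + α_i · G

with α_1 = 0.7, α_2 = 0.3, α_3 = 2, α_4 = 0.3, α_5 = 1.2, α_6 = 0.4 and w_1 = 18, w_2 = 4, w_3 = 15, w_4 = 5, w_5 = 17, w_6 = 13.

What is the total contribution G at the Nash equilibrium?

32

∂u_i/∂c_i = α_i − 1, so rancher i contributes w_i if α_i > 1, else 0.
α_i > 1 for i ∈ {3, 5}; NE contributions (0, 0, 15, 0, 17, 0), G = 32.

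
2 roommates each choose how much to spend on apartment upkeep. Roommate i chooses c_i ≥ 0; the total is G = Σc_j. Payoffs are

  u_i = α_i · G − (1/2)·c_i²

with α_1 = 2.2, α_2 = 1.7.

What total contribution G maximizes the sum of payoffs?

Planner FOC: ∂(Σu_j)/∂c_i = (Σα_j) − c_i = 0, so c_i^SO = Σα_j = 3.9 for every i; G^SO = 7.8.

7.8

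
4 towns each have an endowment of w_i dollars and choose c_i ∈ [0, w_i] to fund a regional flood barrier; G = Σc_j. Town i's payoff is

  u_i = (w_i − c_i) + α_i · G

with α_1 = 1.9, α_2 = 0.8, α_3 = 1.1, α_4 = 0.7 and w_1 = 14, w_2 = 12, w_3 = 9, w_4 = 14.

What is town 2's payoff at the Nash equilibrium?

30.4

∂u_i/∂c_i = α_i − 1, so town i contributes w_i if α_i > 1, else 0.
α_i > 1 for i ∈ {1, 3}; NE contributions (14, 0, 9, 0), G = 23.
u_2 = (12 − 0) + 0.8·23 = 30.4.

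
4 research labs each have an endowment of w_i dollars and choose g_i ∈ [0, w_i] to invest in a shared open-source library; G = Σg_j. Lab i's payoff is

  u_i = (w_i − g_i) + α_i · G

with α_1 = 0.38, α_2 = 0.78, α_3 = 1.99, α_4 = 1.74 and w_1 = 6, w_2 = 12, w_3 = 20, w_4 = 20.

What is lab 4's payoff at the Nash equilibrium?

69.6

∂u_i/∂g_i = α_i − 1, so lab i contributes w_i if α_i > 1, else 0.
α_i > 1 for i ∈ {3, 4}; NE contributions (0, 0, 20, 20), G = 40.
u_4 = (20 − 20) + 1.74·40 = 69.6.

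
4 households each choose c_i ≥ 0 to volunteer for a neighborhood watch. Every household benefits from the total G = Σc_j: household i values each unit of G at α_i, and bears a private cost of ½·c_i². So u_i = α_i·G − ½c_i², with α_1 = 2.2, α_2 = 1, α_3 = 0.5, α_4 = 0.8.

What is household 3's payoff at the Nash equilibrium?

Household i's FOC: ∂u_i/∂c_i = α_i − c_i = 0, so c_i* = α_i.
NE contributions = (2.2, 1, 0.5, 0.8); G = 4.5.
u_3 = α_3·G − ½·(c_3)² = 0.5·4.5 − ½·0.5² = 2.125.

2.125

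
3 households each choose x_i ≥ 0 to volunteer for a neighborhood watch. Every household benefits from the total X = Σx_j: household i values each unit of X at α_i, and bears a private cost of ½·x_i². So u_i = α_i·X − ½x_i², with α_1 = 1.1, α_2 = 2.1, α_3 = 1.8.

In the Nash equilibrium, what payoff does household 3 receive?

Household i's FOC: ∂u_i/∂x_i = α_i − x_i = 0, so x_i* = α_i.
NE contributions = (1.1, 2.1, 1.8); X = 5.
u_3 = α_3·X − ½·(x_3)² = 1.8·5 − ½·1.8² = 7.38.

7.38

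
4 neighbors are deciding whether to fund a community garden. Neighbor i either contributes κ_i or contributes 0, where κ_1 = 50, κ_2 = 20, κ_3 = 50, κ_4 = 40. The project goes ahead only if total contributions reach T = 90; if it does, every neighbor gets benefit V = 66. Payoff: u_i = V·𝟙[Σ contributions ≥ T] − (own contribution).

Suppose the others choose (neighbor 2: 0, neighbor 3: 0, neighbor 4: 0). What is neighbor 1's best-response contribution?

Others' total = 0. Even contributing 50 gives 50 < 90: no benefit either way.
Best response: 0.

0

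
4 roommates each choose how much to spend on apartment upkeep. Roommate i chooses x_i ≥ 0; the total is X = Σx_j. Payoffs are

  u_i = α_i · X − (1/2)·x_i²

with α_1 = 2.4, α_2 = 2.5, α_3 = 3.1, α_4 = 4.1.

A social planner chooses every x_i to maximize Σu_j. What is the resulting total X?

Planner FOC: ∂(Σu_j)/∂x_i = (Σα_j) − x_i = 0, so x_i^SO = Σα_j = 12.1 for every i; X^SO = 48.4.

48.4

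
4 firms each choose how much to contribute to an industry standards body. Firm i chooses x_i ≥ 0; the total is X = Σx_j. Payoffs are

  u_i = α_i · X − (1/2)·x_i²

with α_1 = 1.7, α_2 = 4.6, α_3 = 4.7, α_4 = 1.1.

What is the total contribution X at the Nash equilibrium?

12.1

Firm i's FOC: ∂u_i/∂x_i = α_i − x_i = 0, so x_i* = α_i.
NE contributions = (1.7, 4.6, 4.7, 1.1); X = 12.1.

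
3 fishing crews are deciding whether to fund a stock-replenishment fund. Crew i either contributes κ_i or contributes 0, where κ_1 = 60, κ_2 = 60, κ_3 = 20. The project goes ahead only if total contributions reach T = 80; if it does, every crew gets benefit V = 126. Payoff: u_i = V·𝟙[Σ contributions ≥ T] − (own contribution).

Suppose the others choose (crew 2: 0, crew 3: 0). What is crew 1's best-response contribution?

Others' total = 0. Even contributing 60 gives 60 < 80: no benefit either way.
Best response: 0.

0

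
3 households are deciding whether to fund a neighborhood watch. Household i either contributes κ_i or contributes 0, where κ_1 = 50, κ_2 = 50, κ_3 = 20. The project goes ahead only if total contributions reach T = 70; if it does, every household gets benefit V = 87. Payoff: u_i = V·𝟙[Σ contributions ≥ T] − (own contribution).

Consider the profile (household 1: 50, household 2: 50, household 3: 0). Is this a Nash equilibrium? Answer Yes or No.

Total = 100 ≥ 70: provided.
Household 1 (pledges 50, payoff 37): dropping to 0 → total 50, payoff 0. No gain.
Household 2 (pledges 50, payoff 37): dropping to 0 → total 50, payoff 0. No gain.
Household 3 (pledges 0, payoff 87): pledging 20 → total 120, payoff 67. No gain.

Yes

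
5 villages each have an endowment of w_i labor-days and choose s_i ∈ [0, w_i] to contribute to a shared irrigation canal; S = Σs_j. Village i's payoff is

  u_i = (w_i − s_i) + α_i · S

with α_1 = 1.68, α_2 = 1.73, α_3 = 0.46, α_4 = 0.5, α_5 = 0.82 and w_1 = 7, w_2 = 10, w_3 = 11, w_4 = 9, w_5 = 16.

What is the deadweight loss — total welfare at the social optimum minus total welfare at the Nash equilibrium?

∂u_i/∂s_i = α_i − 1, so village i contributes w_i if α_i > 1, else 0.
α_i > 1 for i ∈ {1, 2}; NE contributions (7, 10, 0, 0, 0), S = 17.
W^NE = Σw_i − S^NE + (Σα_i)·S^NE = 53 + 4.19·17 = 124.23.
Planner: ∂(Σu_j)/∂s_i = Σα_j − 1 = 4.19 > 0, so everyone contributes w_i; S^SO = 53, W^SO = 53 + 4.19·53 = 275.07.
Deadweight loss = 150.84.

150.84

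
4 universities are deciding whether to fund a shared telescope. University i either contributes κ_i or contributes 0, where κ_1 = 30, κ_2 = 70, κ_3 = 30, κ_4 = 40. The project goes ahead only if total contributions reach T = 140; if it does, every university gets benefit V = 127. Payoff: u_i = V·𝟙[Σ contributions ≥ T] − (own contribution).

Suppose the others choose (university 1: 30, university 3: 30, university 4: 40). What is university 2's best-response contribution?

70

Others' total = 100. Contributing 70 brings total to 170 ≥ 140: gain V − κ_2 = 57.
Best response: 70.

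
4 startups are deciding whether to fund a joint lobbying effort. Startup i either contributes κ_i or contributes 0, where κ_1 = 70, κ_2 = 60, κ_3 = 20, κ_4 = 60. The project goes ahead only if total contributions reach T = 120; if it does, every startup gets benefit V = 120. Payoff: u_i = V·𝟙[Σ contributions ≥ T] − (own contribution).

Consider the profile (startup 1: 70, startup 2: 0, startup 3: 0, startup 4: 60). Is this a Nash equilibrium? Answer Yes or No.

Total = 130 ≥ 120: provided.
Startup 1 (pledges 70, payoff 50): dropping to 0 → total 60, payoff 0. No gain.
Startup 2 (pledges 0, payoff 120): pledging 60 → total 190, payoff 60. No gain.
Startup 3 (pledges 0, payoff 120): pledging 20 → total 150, payoff 100. No gain.
Startup 4 (pledges 60, payoff 60): dropping to 0 → total 70, payoff 0. No gain.

Yes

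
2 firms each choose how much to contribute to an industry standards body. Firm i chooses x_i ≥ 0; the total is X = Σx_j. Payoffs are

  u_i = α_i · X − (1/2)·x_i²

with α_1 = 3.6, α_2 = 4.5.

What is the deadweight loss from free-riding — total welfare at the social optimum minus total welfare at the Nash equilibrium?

16.605

Firm i's FOC: ∂u_i/∂x_i = α_i − x_i = 0, so x_i* = α_i.
NE contributions = (3.6, 4.5); X = 8.1.
W^NE = (Σα)·X − ½Σα_i² = 8.1² − ½·33.21 = 49.005.
Planner sets x_i = Σα_j = 8.1 for every i, so X^SO = 2·8.1 = 16.2.
W^SO = (Σα)·X^SO − ½·2·(Σα)² = (2/2)·8.1² = 65.61.
Deadweight loss = W^SO − W^NE = 16.605.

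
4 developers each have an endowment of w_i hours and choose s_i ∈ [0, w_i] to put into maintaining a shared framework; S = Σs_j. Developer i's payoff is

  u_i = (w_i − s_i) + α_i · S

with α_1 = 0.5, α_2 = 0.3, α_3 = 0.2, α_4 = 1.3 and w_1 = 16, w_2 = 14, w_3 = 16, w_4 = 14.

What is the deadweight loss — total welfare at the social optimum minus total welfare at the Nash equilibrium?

∂u_i/∂s_i = α_i − 1, so developer i contributes w_i if α_i > 1, else 0.
α_i > 1 for i ∈ {4}; NE contributions (0, 0, 0, 14), S = 14.
W^NE = Σw_i − S^NE + (Σα_i)·S^NE = 60 + 1.3·14 = 78.2.
Planner: ∂(Σu_j)/∂s_i = Σα_j − 1 = 1.3 > 0, so everyone contributes w_i; S^SO = 60, W^SO = 60 + 1.3·60 = 138.
Deadweight loss = 59.8.

59.8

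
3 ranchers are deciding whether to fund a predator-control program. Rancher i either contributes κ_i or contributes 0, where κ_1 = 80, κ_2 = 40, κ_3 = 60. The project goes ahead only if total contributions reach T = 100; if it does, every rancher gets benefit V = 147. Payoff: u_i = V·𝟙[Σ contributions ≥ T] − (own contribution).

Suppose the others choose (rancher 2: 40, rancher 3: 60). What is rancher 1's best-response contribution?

0

Others' total = 100 ≥ 100; contributing adds cost 80 for no extra benefit.
Best response: 0.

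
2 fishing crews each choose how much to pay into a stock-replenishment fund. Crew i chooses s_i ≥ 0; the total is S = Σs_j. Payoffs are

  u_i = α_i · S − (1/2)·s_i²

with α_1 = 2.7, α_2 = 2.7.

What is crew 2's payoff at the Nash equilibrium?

10.935

Crew i's FOC: ∂u_i/∂s_i = α_i − s_i = 0, so s_i* = α_i.
NE contributions = (2.7, 2.7); S = 5.4.
u_2 = α_2·S − ½·(s_2)² = 2.7·5.4 − ½·2.7² = 10.935.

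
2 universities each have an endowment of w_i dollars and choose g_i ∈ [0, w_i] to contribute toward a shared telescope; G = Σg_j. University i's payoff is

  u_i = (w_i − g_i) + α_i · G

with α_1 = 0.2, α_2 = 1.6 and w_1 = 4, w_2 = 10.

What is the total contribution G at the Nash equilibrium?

10

∂u_i/∂g_i = α_i − 1, so university i contributes w_i if α_i > 1, else 0.
α_i > 1 for i ∈ {2}; NE contributions (0, 10), G = 10.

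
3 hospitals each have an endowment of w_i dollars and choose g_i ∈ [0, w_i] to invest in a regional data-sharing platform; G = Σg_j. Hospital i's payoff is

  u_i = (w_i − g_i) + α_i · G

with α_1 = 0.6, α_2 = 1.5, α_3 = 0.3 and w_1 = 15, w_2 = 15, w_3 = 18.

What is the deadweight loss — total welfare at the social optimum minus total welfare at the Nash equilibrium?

∂u_i/∂g_i = α_i − 1, so hospital i contributes w_i if α_i > 1, else 0.
α_i > 1 for i ∈ {2}; NE contributions (0, 15, 0), G = 15.
W^NE = Σw_i − G^NE + (Σα_i)·G^NE = 48 + 1.4·15 = 69.
Planner: ∂(Σu_j)/∂g_i = Σα_j − 1 = 1.4 > 0, so everyone contributes w_i; G^SO = 48, W^SO = 48 + 1.4·48 = 115.2.
Deadweight loss = 46.2.

46.2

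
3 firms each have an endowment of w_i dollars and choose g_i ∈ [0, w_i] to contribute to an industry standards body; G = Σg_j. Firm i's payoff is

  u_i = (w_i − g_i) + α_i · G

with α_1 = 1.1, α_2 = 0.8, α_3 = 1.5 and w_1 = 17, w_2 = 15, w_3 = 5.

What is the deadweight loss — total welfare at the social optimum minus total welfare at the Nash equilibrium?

∂u_i/∂g_i = α_i − 1, so firm i contributes w_i if α_i > 1, else 0.
α_i > 1 for i ∈ {1, 3}; NE contributions (17, 0, 5), G = 22.
W^NE = Σw_i − G^NE + (Σα_i)·G^NE = 37 + 2.4·22 = 89.8.
Planner: ∂(Σu_j)/∂g_i = Σα_j − 1 = 2.4 > 0, so everyone contributes w_i; G^SO = 37, W^SO = 37 + 2.4·37 = 125.8.
Deadweight loss = 36.

36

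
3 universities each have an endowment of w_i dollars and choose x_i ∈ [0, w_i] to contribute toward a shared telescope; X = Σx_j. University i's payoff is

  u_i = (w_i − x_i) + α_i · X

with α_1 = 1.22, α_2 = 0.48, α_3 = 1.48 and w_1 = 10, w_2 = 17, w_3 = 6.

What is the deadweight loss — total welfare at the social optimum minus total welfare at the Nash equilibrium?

37.06

∂u_i/∂x_i = α_i − 1, so university i contributes w_i if α_i > 1, else 0.
α_i > 1 for i ∈ {1, 3}; NE contributions (10, 0, 6), X = 16.
W^NE = Σw_i − X^NE + (Σα_i)·X^NE = 33 + 2.18·16 = 67.88.
Planner: ∂(Σu_j)/∂x_i = Σα_j − 1 = 2.18 > 0, so everyone contributes w_i; X^SO = 33, W^SO = 33 + 2.18·33 = 104.94.
Deadweight loss = 37.06.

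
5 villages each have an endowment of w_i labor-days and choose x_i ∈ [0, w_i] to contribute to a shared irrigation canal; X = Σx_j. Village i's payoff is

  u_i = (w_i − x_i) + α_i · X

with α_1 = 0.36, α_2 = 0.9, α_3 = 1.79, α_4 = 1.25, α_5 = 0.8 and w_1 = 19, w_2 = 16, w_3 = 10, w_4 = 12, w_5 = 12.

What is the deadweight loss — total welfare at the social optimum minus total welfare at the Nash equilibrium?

∂u_i/∂x_i = α_i − 1, so village i contributes w_i if α_i > 1, else 0.
α_i > 1 for i ∈ {3, 4}; NE contributions (0, 0, 10, 12, 0), X = 22.
W^NE = Σw_i − X^NE + (Σα_i)·X^NE = 69 + 4.1·22 = 159.2.
Planner: ∂(Σu_j)/∂x_i = Σα_j − 1 = 4.1 > 0, so everyone contributes w_i; X^SO = 69, W^SO = 69 + 4.1·69 = 351.9.
Deadweight loss = 192.7.

192.7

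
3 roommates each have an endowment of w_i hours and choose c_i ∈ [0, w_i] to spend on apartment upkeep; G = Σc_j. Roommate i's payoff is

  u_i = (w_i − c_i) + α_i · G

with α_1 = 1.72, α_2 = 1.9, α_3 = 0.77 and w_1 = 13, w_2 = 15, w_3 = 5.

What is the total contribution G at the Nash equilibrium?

∂u_i/∂c_i = α_i − 1, so roommate i contributes w_i if α_i > 1, else 0.
α_i > 1 for i ∈ {1, 2}; NE contributions (13, 15, 0), G = 28.

28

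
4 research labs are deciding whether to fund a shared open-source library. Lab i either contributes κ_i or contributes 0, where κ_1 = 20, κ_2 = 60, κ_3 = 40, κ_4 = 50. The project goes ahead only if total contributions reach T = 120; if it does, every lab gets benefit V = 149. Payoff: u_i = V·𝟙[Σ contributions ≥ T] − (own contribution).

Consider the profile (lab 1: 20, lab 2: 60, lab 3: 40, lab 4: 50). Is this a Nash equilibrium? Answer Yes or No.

Total = 170 ≥ 120: provided.
Lab 1 (pledges 20, payoff 129): dropping to 0 → total 150, payoff 149. Profitable deviation.

No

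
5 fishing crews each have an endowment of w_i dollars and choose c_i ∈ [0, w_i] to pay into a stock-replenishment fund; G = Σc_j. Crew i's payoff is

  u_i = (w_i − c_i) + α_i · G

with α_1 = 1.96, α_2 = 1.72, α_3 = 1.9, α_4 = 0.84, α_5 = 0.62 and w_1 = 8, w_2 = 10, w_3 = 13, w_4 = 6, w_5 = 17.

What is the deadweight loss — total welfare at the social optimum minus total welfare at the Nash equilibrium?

138.92

∂u_i/∂c_i = α_i − 1, so crew i contributes w_i if α_i > 1, else 0.
α_i > 1 for i ∈ {1, 2, 3}; NE contributions (8, 10, 13, 0, 0), G = 31.
W^NE = Σw_i − G^NE + (Σα_i)·G^NE = 54 + 6.04·31 = 241.24.
Planner: ∂(Σu_j)/∂c_i = Σα_j − 1 = 6.04 > 0, so everyone contributes w_i; G^SO = 54, W^SO = 54 + 6.04·54 = 380.16.
Deadweight loss = 138.92.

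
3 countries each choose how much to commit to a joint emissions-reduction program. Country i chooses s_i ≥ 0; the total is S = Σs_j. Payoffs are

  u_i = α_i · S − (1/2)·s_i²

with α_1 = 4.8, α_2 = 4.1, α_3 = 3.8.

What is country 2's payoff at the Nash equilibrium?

Country i's FOC: ∂u_i/∂s_i = α_i − s_i = 0, so s_i* = α_i.
NE contributions = (4.8, 4.1, 3.8); S = 12.7.
u_2 = α_2·S − ½·(s_2)² = 4.1·12.7 − ½·4.1² = 43.665.

43.665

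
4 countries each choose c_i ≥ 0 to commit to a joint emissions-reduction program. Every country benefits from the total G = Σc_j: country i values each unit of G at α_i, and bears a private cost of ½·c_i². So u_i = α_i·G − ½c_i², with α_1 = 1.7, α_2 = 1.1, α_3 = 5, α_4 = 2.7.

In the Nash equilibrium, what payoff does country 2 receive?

10.945

Country i's FOC: ∂u_i/∂c_i = α_i − c_i = 0, so c_i* = α_i.
NE contributions = (1.7, 1.1, 5, 2.7); G = 10.5.
u_2 = α_2·G − ½·(c_2)² = 1.1·10.5 − ½·1.1² = 10.945.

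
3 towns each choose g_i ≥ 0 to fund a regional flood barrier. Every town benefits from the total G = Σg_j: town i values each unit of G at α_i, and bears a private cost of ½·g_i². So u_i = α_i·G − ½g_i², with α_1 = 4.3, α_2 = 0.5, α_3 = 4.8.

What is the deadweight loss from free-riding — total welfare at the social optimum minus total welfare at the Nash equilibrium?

66.97

Town i's FOC: ∂u_i/∂g_i = α_i − g_i = 0, so g_i* = α_i.
NE contributions = (4.3, 0.5, 4.8); G = 9.6.
W^NE = (Σα)·G − ½Σα_i² = 9.6² − ½·41.78 = 71.27.
Planner sets g_i = Σα_j = 9.6 for every i, so G^SO = 3·9.6 = 28.8.
W^SO = (Σα)·G^SO − ½·3·(Σα)² = (3/2)·9.6² = 138.24.
Deadweight loss = W^SO − W^NE = 66.97.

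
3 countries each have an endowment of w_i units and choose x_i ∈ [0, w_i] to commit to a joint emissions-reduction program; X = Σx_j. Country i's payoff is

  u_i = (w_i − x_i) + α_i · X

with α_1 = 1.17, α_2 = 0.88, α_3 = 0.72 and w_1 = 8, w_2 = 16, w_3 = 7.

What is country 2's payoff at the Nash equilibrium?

∂u_i/∂x_i = α_i − 1, so country i contributes w_i if α_i > 1, else 0.
α_i > 1 for i ∈ {1}; NE contributions (8, 0, 0), X = 8.
u_2 = (16 − 0) + 0.88·8 = 23.04.

23.04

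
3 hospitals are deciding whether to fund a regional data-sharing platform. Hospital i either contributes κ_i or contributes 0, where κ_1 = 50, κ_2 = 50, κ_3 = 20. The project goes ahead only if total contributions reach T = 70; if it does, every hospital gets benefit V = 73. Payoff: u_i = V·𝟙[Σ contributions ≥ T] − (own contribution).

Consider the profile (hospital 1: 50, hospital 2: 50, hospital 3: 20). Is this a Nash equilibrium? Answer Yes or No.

No

Total = 120 ≥ 70: provided.
Hospital 1 (pledges 50, payoff 23): dropping to 0 → total 70, payoff 73. Profitable deviation.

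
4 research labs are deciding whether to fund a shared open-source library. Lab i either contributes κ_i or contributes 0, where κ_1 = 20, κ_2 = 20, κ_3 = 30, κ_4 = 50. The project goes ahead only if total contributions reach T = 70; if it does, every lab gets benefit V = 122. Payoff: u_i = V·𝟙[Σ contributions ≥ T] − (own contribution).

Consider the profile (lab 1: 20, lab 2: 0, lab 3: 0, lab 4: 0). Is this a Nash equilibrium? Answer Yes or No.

No

Total = 20 < 70: not provided.
Lab 1 (pledges 20, payoff -20): dropping to 0 → total 0, payoff 0. Profitable deviation.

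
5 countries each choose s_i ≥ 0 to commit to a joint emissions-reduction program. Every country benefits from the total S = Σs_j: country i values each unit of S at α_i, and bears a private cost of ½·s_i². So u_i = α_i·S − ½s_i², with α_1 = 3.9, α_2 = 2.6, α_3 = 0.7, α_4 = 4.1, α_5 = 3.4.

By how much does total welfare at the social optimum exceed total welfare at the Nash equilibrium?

349.55

Country i's FOC: ∂u_i/∂s_i = α_i − s_i = 0, so s_i* = α_i.
NE contributions = (3.9, 2.6, 0.7, 4.1, 3.4); S = 14.7.
W^NE = (Σα)·S − ½Σα_i² = 14.7² − ½·50.83 = 190.675.
Planner sets s_i = Σα_j = 14.7 for every i, so S^SO = 5·14.7 = 73.5.
W^SO = (Σα)·S^SO − ½·5·(Σα)² = (5/2)·14.7² = 540.225.
Deadweight loss = W^SO − W^NE = 349.55.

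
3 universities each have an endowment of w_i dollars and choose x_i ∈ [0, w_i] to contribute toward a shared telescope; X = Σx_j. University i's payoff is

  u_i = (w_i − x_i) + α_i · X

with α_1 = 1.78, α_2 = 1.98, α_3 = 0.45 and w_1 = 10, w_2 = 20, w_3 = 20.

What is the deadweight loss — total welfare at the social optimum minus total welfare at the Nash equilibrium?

64.2

∂u_i/∂x_i = α_i − 1, so university i contributes w_i if α_i > 1, else 0.
α_i > 1 for i ∈ {1, 2}; NE contributions (10, 20, 0), X = 30.
W^NE = Σw_i − X^NE + (Σα_i)·X^NE = 50 + 3.21·30 = 146.3.
Planner: ∂(Σu_j)/∂x_i = Σα_j − 1 = 3.21 > 0, so everyone contributes w_i; X^SO = 50, W^SO = 50 + 3.21·50 = 210.5.
Deadweight loss = 64.2.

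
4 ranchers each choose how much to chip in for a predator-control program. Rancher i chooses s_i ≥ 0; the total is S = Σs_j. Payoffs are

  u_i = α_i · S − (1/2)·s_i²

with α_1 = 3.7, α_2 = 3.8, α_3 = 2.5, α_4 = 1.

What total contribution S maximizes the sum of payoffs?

Planner FOC: ∂(Σu_j)/∂s_i = (Σα_j) − s_i = 0, so s_i^SO = Σα_j = 11 for every i; S^SO = 44.

44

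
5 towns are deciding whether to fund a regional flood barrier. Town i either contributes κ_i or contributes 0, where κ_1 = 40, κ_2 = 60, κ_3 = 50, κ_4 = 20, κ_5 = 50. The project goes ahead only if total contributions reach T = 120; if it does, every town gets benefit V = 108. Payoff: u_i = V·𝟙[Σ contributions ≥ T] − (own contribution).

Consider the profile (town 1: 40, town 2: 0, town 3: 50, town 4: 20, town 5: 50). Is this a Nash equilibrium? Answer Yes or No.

Total = 160 ≥ 120: provided.
Town 1 (pledges 40, payoff 68): dropping to 0 → total 120, payoff 108. Profitable deviation.

No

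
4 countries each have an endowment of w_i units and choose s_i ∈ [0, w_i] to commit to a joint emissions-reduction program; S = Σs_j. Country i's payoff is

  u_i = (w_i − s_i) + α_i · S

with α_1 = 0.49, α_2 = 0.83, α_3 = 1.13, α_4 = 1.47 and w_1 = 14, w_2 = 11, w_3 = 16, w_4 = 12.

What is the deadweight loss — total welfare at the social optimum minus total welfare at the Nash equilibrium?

73

∂u_i/∂s_i = α_i − 1, so country i contributes w_i if α_i > 1, else 0.
α_i > 1 for i ∈ {3, 4}; NE contributions (0, 0, 16, 12), S = 28.
W^NE = Σw_i − S^NE + (Σα_i)·S^NE = 53 + 2.92·28 = 134.76.
Planner: ∂(Σu_j)/∂s_i = Σα_j − 1 = 2.92 > 0, so everyone contributes w_i; S^SO = 53, W^SO = 53 + 2.92·53 = 207.76.
Deadweight loss = 73.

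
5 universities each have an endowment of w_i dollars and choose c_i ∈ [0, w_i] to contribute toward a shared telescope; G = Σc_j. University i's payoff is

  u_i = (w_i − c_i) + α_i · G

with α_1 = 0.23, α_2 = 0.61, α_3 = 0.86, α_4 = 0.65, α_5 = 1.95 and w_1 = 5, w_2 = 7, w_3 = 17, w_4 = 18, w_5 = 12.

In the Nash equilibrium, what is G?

∂u_i/∂c_i = α_i − 1, so university i contributes w_i if α_i > 1, else 0.
α_i > 1 for i ∈ {5}; NE contributions (0, 0, 0, 0, 12), G = 12.

12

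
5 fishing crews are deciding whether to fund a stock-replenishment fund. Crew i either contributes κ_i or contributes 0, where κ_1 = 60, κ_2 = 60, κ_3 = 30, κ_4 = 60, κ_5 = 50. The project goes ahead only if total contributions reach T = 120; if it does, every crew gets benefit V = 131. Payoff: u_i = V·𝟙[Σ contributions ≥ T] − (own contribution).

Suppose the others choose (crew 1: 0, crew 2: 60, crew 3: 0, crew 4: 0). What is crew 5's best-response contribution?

Others' total = 60. Even contributing 50 gives 110 < 120: no benefit either way.
Best response: 0.

0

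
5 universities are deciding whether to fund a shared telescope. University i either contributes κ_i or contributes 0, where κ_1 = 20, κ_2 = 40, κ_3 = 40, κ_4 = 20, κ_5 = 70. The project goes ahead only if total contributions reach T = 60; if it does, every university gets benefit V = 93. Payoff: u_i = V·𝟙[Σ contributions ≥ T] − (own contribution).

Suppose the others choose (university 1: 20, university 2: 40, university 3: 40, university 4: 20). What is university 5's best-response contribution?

Others' total = 120 ≥ 60; contributing adds cost 70 for no extra benefit.
Best response: 0.

0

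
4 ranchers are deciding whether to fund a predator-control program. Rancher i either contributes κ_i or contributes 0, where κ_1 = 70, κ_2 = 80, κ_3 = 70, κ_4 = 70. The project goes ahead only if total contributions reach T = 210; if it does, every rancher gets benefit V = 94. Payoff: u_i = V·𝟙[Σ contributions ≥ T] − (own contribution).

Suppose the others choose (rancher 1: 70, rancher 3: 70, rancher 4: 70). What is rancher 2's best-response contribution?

0

Others' total = 210 ≥ 210; contributing adds cost 80 for no extra benefit.
Best response: 0.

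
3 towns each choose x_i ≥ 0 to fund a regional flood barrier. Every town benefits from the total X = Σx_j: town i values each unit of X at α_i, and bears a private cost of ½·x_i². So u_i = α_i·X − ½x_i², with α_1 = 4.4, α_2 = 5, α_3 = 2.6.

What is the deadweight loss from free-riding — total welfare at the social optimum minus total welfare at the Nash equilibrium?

Town i's FOC: ∂u_i/∂x_i = α_i − x_i = 0, so x_i* = α_i.
NE contributions = (4.4, 5, 2.6); X = 12.
W^NE = (Σα)·X − ½Σα_i² = 12² − ½·51.12 = 118.44.
Planner sets x_i = Σα_j = 12 for every i, so X^SO = 3·12 = 36.
W^SO = (Σα)·X^SO − ½·3·(Σα)² = (3/2)·12² = 216.
Deadweight loss = W^SO − W^NE = 97.56.

97.56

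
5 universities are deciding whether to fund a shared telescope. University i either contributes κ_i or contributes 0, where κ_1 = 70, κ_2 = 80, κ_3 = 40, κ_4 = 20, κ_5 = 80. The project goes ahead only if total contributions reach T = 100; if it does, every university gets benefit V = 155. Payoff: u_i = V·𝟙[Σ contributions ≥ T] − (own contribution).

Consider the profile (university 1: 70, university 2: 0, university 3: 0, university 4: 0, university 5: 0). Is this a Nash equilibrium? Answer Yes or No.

Total = 70 < 100: not provided.
University 1 (pledges 70, payoff -70): dropping to 0 → total 0, payoff 0. Profitable deviation.

No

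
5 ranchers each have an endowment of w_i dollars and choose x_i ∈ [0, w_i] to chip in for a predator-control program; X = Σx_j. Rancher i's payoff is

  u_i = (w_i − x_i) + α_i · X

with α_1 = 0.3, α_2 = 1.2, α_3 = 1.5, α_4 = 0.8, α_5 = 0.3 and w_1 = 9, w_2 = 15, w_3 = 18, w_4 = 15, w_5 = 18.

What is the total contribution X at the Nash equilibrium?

33

∂u_i/∂x_i = α_i − 1, so rancher i contributes w_i if α_i > 1, else 0.
α_i > 1 for i ∈ {2, 3}; NE contributions (0, 15, 18, 0, 0), X = 33.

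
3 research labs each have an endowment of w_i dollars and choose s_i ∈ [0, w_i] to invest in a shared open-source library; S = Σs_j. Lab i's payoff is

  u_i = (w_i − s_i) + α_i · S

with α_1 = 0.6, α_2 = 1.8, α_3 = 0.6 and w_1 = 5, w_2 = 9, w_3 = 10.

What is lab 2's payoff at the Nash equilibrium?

16.2

∂u_i/∂s_i = α_i − 1, so lab i contributes w_i if α_i > 1, else 0.
α_i > 1 for i ∈ {2}; NE contributions (0, 9, 0), S = 9.
u_2 = (9 − 9) + 1.8·9 = 16.2.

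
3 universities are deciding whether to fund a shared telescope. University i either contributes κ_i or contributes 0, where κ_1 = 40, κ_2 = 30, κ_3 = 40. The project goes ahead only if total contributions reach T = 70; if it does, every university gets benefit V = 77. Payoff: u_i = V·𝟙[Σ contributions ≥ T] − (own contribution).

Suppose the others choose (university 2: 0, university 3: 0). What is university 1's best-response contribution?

0

Others' total = 0. Even contributing 40 gives 40 < 70: no benefit either way.
Best response: 0.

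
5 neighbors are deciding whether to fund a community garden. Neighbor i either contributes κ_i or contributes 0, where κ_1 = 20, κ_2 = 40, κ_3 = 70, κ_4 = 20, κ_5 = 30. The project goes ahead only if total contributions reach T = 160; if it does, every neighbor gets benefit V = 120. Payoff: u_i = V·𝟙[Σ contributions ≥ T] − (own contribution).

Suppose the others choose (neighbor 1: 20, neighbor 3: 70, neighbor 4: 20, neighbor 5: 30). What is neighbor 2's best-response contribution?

Others' total = 140. Contributing 40 brings total to 180 ≥ 160: gain V − κ_2 = 80.
Best response: 40.

40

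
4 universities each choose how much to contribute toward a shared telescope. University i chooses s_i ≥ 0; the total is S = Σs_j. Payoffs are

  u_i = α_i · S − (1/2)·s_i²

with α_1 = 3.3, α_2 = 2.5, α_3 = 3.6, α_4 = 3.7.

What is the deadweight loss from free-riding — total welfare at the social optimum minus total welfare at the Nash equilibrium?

University i's FOC: ∂u_i/∂s_i = α_i − s_i = 0, so s_i* = α_i.
NE contributions = (3.3, 2.5, 3.6, 3.7); S = 13.1.
W^NE = (Σα)·S − ½Σα_i² = 13.1² − ½·43.79 = 149.715.
Planner sets s_i = Σα_j = 13.1 for every i, so S^SO = 4·13.1 = 52.4.
W^SO = (Σα)·S^SO − ½·4·(Σα)² = (4/2)·13.1² = 343.22.
Deadweight loss = W^SO − W^NE = 193.505.

193.505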